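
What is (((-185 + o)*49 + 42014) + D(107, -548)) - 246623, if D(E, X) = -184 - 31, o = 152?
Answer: -206441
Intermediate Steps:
D(E, X) = -215
(((-185 + o)*49 + 42014) + D(107, -548)) - 246623 = (((-185 + 152)*49 + 42014) - 215) - 246623 = ((-33*49 + 42014) - 215) - 246623 = ((-1617 + 42014) - 215) - 246623 = (40397 - 215) - 246623 = 40182 - 246623 = -206441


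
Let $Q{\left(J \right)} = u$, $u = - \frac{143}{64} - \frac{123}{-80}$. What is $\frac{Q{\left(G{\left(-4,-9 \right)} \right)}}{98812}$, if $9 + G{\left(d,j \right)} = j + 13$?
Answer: $- \frac{223}{31619840} \approx -7.0525 \cdot 10^{-6}$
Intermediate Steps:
$G{\left(d,j \right)} = 4 + j$ ($G{\left(d,j \right)} = -9 + \left(j + 13\right) = -9 + \left(13 + j\right) = 4 + j$)
$u = - \frac{223}{320}$ ($u = \left(-143\right) \frac{1}{64} - - \frac{123}{80} = - \frac{143}{64} + \frac{123}{80} = - \frac{223}{320} \approx -0.69687$)
$Q{\left(J \right)} = - \frac{223}{320}$
$\frac{Q{\left(G{\left(-4,-9 \right)} \right)}}{98812} = - \frac{223}{320 \cdot 98812} = \left(- \frac{223}{320}\right) \frac{1}{98812} = - \frac{223}{31619840}$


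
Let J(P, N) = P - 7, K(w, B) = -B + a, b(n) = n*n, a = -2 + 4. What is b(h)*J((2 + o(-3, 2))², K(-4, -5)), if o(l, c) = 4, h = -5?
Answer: 725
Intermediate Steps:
a = 2
b(n) = n²
K(w, B) = 2 - B (K(w, B) = -B + 2 = 2 - B)
J(P, N) = -7 + P
b(h)*J((2 + o(-3, 2))², K(-4, -5)) = (-5)²*(-7 + (2 + 4)²) = 25*(-7 + 6²) = 25*(-7 + 36) = 25*29 = 725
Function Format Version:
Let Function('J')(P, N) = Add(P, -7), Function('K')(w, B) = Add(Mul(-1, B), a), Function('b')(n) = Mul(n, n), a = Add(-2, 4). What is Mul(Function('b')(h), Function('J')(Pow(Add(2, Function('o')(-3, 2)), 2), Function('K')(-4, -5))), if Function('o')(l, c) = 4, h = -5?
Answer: 725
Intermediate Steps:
a = 2
Function('b')(n) = Pow(n, 2)
Function('K')(w, B) = Add(2, Mul(-1, B)) (Function('K')(w, B) = Add(Mul(-1, B), 2) = Add(2, Mul(-1, B)))
Function('J')(P, N) = Add(-7, P)
Mul(Function('b')(h), Function('J')(Pow(Add(2, Function('o')(-3, 2)), 2), Function('K')(-4, -5))) = Mul(Pow(-5, 2), Add(-7, Pow(Add(2, 4), 2))) = Mul(25, Add(-7, Pow(6, 2))) = Mul(25, Add(-7, 36)) = Mul(25, 29) = 725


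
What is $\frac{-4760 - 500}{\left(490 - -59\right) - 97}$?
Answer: $- \frac{1315}{113} \approx -11.637$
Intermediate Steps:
$\frac{-4760 - 500}{\left(490 - -59\right) - 97} = - \frac{5260}{\left(490 + 59\right) - 97} = - \frac{5260}{549 - 97} = - \frac{5260}{452} = \left(-5260\right) \frac{1}{452} = - \frac{1315}{113}$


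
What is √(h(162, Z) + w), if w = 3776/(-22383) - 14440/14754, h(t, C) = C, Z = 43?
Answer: √14087482929941511/18346599 ≈ 6.4694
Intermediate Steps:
w = -63153604/55039797 (w = 3776*(-1/22383) - 14440*1/14754 = -3776/22383 - 7220/7377 = -63153604/55039797 ≈ -1.1474)
√(h(162, Z) + w) = √(43 - 63153604/55039797) = √(2303557667/55039797) = √14087482929941511/18346599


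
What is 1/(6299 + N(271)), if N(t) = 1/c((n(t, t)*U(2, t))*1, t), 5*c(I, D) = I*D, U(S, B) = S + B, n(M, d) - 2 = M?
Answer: 20197359/127223164346 ≈ 0.00015876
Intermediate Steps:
n(M, d) = 2 + M
U(S, B) = B + S
c(I, D) = D*I/5 (c(I, D) = (I*D)/5 = (D*I)/5 = D*I/5)
N(t) = 5/(t*(2 + t)²) (N(t) = 1/(t*(((2 + t)*(t + 2))*1)/5) = 1/(t*(((2 + t)*(2 + t))*1)/5) = 1/(t*((2 + t)²*1)/5) = 1/(t*(2 + t)²/5) = 5/(t*(2 + t)²))
1/(6299 + N(271)) = 1/(6299 + 5/(271*(2 + 271)²)) = 1/(6299 + 5*(1/271)/273²) = 1/(6299 + 5*(1/271)*(1/74529)) = 1/(6299 + 5/20197359) = 1/(127223164346/20197359) = 20197359/127223164346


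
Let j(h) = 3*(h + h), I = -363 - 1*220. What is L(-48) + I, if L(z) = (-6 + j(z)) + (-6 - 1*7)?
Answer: -890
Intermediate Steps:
I = -583 (I = -363 - 220 = -583)
j(h) = 6*h (j(h) = 3*(2*h) = 6*h)
L(z) = -19 + 6*z (L(z) = (-6 + 6*z) + (-6 - 1*7) = (-6 + 6*z) + (-6 - 7) = (-6 + 6*z) - 13 = -19 + 6*z)
L(-48) + I = (-19 + 6*(-48)) - 583 = (-19 - 288) - 583 = -307 - 583 = -890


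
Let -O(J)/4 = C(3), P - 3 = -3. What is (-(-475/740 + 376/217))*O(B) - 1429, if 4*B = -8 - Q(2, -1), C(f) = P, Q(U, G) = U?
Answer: -1429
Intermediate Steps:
P = 0 (P = 3 - 3 = 0)
C(f) = 0
B = -5/2 (B = (-8 - 1*2)/4 = (-8 - 2)/4 = (1/4)*(-10) = -5/2 ≈ -2.5000)
O(J) = 0 (O(J) = -4*0 = 0)
(-(-475/740 + 376/217))*O(B) - 1429 = -(-475/740 + 376/217)*0 - 1429 = -(-475*1/740 + 376*(1/217))*0 - 1429 = -(-95/148 + 376/217)*0 - 1429 = -1*35033/32116*0 - 1429 = -35033/32116*0 - 1429 = 0 - 1429 = -1429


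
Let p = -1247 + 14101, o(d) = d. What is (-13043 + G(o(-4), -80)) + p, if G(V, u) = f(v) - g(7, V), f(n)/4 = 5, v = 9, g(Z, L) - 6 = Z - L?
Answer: -186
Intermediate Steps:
g(Z, L) = 6 + Z - L (g(Z, L) = 6 + (Z - L) = 6 + Z - L)
f(n) = 20 (f(n) = 4*5 = 20)
G(V, u) = 7 + V (G(V, u) = 20 - (6 + 7 - V) = 20 - (13 - V) = 20 + (-13 + V) = 7 + V)
p = 12854
(-13043 + G(o(-4), -80)) + p = (-13043 + (7 - 4)) + 12854 = (-13043 + 3) + 12854 = -13040 + 12854 = -186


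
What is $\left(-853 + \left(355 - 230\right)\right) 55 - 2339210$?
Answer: $-2379250$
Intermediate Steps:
$\left(-853 + \left(355 - 230\right)\right) 55 - 2339210 = \left(-853 + 125\right) 55 - 2339210 = \left(-728\right) 55 - 2339210 = -40040 - 2339210 = -2379250$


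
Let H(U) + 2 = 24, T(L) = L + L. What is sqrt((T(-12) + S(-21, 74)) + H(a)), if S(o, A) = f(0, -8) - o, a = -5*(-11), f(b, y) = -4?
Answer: sqrt(15) ≈ 3.8730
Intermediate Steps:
T(L) = 2*L
a = 55
H(U) = 22 (H(U) = -2 + 24 = 22)
S(o, A) = -4 - o
sqrt((T(-12) + S(-21, 74)) + H(a)) = sqrt((2*(-12) + (-4 - 1*(-21))) + 22) = sqrt((-24 + (-4 + 21)) + 22) = sqrt((-24 + 17) + 22) = sqrt(-7 + 22) = sqrt(15)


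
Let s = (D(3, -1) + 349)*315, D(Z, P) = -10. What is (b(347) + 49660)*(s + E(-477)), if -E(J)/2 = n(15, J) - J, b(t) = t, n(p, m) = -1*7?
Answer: 5292990915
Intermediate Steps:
n(p, m) = -7
E(J) = 14 + 2*J (E(J) = -2*(-7 - J) = 14 + 2*J)
s = 106785 (s = (-10 + 349)*315 = 339*315 = 106785)
(b(347) + 49660)*(s + E(-477)) = (347 + 49660)*(106785 + (14 + 2*(-477))) = 50007*(106785 + (14 - 954)) = 50007*(106785 - 940) = 50007*105845 = 5292990915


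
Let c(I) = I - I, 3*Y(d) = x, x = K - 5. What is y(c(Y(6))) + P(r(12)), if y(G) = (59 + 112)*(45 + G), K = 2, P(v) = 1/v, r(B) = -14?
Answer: 107729/14 ≈ 7694.9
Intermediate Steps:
x = -3 (x = 2 - 5 = -3)
Y(d) = -1 (Y(d) = (⅓)*(-3) = -1)
c(I) = 0
y(G) = 7695 + 171*G (y(G) = 171*(45 + G) = 7695 + 171*G)
y(c(Y(6))) + P(r(12)) = (7695 + 171*0) + 1/(-14) = (7695 + 0) - 1/14 = 7695 - 1/14 = 107729/14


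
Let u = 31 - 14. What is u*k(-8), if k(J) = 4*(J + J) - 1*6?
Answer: -1190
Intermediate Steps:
u = 17
k(J) = -6 + 8*J (k(J) = 4*(2*J) - 6 = 8*J - 6 = -6 + 8*J)
u*k(-8) = 17*(-6 + 8*(-8)) = 17*(-6 - 64) = 17*(-70) = -1190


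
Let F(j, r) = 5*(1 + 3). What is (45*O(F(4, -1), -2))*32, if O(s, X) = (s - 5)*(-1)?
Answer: -21600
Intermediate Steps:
F(j, r) = 20 (F(j, r) = 5*4 = 20)
O(s, X) = 5 - s (O(s, X) = (-5 + s)*(-1) = 5 - s)
(45*O(F(4, -1), -2))*32 = (45*(5 - 1*20))*32 = (45*(5 - 20))*32 = (45*(-15))*32 = -675*32 = -21600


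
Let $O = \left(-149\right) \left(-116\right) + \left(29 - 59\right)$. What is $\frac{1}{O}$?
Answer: $\frac{1}{17254} \approx 5.7958 \cdot 10^{-5}$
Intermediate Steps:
$O = 17254$ ($O = 17284 + \left(29 - 59\right) = 17284 - 30 = 17254$)
$\frac{1}{O} = \frac{1}{17254}$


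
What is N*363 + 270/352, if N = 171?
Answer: 10924983/176 ≈ 62074.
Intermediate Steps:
N*363 + 270/352 = 171*363 + 270/352 = 62073 + 270*(1/352) = 62073 + 135/176 = 10924983/176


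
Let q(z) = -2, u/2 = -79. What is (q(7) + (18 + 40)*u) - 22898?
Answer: -32064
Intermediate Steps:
u = -158 (u = 2*(-79) = -158)
(q(7) + (18 + 40)*u) - 22898 = (-2 + (18 + 40)*(-158)) - 22898 = (-2 + 58*(-158)) - 22898 = (-2 - 9164) - 22898 = -9166 - 22898 = -32064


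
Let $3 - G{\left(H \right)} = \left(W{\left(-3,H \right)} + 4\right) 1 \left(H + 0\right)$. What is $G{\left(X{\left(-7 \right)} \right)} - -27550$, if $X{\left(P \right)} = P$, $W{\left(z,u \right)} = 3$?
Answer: $27602$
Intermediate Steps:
$G{\left(H \right)} = 3 - 7 H$ ($G{\left(H \right)} = 3 - \left(3 + 4\right) 1 \left(H + 0\right) = 3 - 7 \cdot 1 H = 3 - 7 H$)
$G{\left(X{\left(-7 \right)} \right)} - -27550 = \left(3 - -49\right) - -27550 = \left(3 + 49\right) + 27550 = 52 + 27550 = 27602$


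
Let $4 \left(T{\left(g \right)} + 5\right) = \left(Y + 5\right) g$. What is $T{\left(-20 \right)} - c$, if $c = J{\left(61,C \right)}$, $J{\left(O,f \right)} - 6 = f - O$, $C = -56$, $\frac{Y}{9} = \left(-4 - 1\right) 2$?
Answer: $531$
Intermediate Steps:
$Y = -90$ ($Y = 9 \left(-4 - 1\right) 2 = 9 \left(\left(-5\right) 2\right) = 9 \left(-10\right) = -90$)
$J{\left(O,f \right)} = 6 + f - O$ ($J{\left(O,f \right)} = 6 - \left(O - f\right) = 6 + f - O$)
$c = -111$ ($c = 6 - 56 - 61 = -111$)
$T{\left(g \right)} = -5 - \frac{85 g}{4}$ ($T{\left(g \right)} = -5 + \frac{\left(-90 + 5\right) g}{4} = -5 + \frac{\left(-85\right) g}{4} = -5 - \frac{85 g}{4}$)
$T{\left(-20 \right)} - c = \left(-5 - -425\right) - -111 = \left(-5 + 425\right) + 111 = 420 + 111 = 531$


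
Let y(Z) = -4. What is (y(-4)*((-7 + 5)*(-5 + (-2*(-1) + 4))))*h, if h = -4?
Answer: -32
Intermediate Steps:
(y(-4)*((-7 + 5)*(-5 + (-2*(-1) + 4))))*h = -4*(-7 + 5)*(-5 + (-2*(-1) + 4))*(-4) = -(-8)*(-5 + (2 + 4))*(-4) = -(-8)*(-5 + 6)*(-4) = -(-8)*(-4) = -4*(-2)*(-4) = 8*(-4) = -32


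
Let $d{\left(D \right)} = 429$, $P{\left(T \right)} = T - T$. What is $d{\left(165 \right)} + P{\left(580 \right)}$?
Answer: $429$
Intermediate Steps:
$P{\left(T \right)} = 0$
$d{\left(165 \right)} + P{\left(580 \right)} = 429 + 0 = 429$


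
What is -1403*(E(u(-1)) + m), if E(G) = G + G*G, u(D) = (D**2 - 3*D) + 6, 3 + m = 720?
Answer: -1160281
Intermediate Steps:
m = 717 (m = -3 + 720 = 717)
u(D) = 6 + D**2 - 3*D
E(G) = G + G**2
-1403*(E(u(-1)) + m) = -1403*((6 + (-1)**2 - 3*(-1))*(1 + (6 + (-1)**2 - 3*(-1))) + 717) = -1403*((6 + 1 + 3)*(1 + (6 + 1 + 3)) + 717) = -1403*(10*(1 + 10) + 717) = -1403*(10*11 + 717) = -1403*(110 + 717) = -1403*827 = -1160281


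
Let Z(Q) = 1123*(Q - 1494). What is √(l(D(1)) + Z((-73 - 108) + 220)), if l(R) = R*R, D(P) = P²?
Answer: 2*I*√408491 ≈ 1278.3*I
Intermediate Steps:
Z(Q) = -1677762 + 1123*Q (Z(Q) = 1123*(-1494 + Q) = -1677762 + 1123*Q)
l(R) = R²
√(l(D(1)) + Z((-73 - 108) + 220)) = √((1²)² + (-1677762 + 1123*((-73 - 108) + 220))) = √(1² + (-1677762 + 1123*(-181 + 220))) = √(1 + (-1677762 + 1123*39)) = √(1 + (-1677762 + 43797)) = √(1 - 1633965) = √(-1633964) = 2*I*√408491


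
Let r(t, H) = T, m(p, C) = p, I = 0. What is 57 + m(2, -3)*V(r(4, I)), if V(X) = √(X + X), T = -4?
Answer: 57 + 4*I*√2 ≈ 57.0 + 5.6569*I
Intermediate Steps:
r(t, H) = -4
V(X) = √2*√X (V(X) = √(2*X) = √2*√X)
57 + m(2, -3)*V(r(4, I)) = 57 + 2*(√2*√(-4)) = 57 + 2*(√2*(2*I)) = 57 + 2*(2*I*√2) = 57 + 4*I*√2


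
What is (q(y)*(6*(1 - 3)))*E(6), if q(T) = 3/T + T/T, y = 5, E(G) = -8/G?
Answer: 128/5 ≈ 25.600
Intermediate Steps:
q(T) = 1 + 3/T (q(T) = 3/T + 1 = 1 + 3/T)
(q(y)*(6*(1 - 3)))*E(6) = (((3 + 5)/5)*(6*(1 - 3)))*(-8/6) = (((1/5)*8)*(6*(-2)))*(-8*1/6) = ((8/5)*(-12))*(-4/3) = -96/5*(-4/3) = 128/5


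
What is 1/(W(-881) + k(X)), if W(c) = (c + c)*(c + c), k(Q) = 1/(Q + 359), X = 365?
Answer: 724/2247762257 ≈ 3.2210e-7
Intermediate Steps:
k(Q) = 1/(359 + Q)
W(c) = 4*c² (W(c) = (2*c)*(2*c) = 4*c²)
1/(W(-881) + k(X)) = 1/(4*(-881)² + 1/(359 + 365)) = 1/(4*776161 + 1/724) = 1/(3104644 + 1/724) = 1/(2247762257/724) = 724/2247762257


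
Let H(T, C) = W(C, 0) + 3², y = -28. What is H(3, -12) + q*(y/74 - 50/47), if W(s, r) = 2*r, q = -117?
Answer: 309087/1739 ≈ 177.74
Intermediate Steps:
H(T, C) = 9 (H(T, C) = 2*0 + 3² = 0 + 9 = 9)
H(3, -12) + q*(y/74 - 50/47) = 9 - 117*(-28/74 - 50/47) = 9 - 117*(-28*1/74 - 50*1/47) = 9 - 117*(-14/37 - 50/47) = 9 - 117*(-2508/1739) = 9 + 293436/1739 = 309087/1739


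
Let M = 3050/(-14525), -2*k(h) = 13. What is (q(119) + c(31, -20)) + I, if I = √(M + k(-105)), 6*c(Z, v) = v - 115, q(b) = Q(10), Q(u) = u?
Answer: -25/2 + I*√9060114/1162 ≈ -12.5 + 2.5904*I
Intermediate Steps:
k(h) = -13/2 (k(h) = -½*13 = -13/2)
M = -122/581 (M = 3050*(-1/14525) = -122/581 ≈ -0.20998)
q(b) = 10
c(Z, v) = -115/6 + v/6 (c(Z, v) = (v - 115)/6 = (-115 + v)/6 = -115/6 + v/6)
I = I*√9060114/1162 (I = √(-122/581 - 13/2) = √(-7797/1162) = I*√9060114/1162 ≈ 2.5904*I)
(q(119) + c(31, -20)) + I = (10 + (-115/6 + (⅙)*(-20))) + I*√9060114/1162 = (10 + (-115/6 - 10/3)) + I*√9060114/1162 = (10 - 45/2) + I*√9060114/1162 = -25/2 + I*√9060114/1162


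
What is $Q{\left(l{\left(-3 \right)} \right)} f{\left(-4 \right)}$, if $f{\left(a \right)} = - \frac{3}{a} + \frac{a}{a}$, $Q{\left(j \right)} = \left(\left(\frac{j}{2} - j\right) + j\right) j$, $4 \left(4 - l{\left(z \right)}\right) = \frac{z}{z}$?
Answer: $\frac{1575}{128} \approx 12.305$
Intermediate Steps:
$l{\left(z \right)} = \frac{15}{4}$ ($l{\left(z \right)} = 4 - \frac{z \frac{1}{z}}{4} = 4 - \frac{1}{4} = \frac{15}{4}$)
$Q{\left(j \right)} = \frac{j^{2}}{2}$ ($Q{\left(j \right)} = \left(\left(j \frac{1}{2} - j\right) + j\right) j = \left(\left(\frac{j}{2} - j\right) + j\right) j = \left(- \frac{j}{2} + j\right) j = \frac{j}{2} j = \frac{j^{2}}{2}$)
$f{\left(a \right)} = 1 - \frac{3}{a}$ ($f{\left(a \right)} = - \frac{3}{a} + 1 = 1 - \frac{3}{a}$)
$Q{\left(l{\left(-3 \right)} \right)} f{\left(-4 \right)} = \frac{\left(\frac{15}{4}\right)^{2}}{2} \frac{-3 - 4}{-4} = \frac{1}{2} \cdot \frac{225}{16} \left(\left(- \frac{1}{4}\right) \left(-7\right)\right) = \frac{225}{32} \cdot \frac{7}{4} = \frac{1575}{128}$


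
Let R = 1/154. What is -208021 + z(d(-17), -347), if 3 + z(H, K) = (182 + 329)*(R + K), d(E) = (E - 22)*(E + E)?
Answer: -8477429/22 ≈ -3.8534e+5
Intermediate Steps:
R = 1/154 ≈ 0.0064935
d(E) = 2*E*(-22 + E) (d(E) = (-22 + E)*(2*E) = 2*E*(-22 + E))
z(H, K) = 7/22 + 511*K (z(H, K) = -3 + (182 + 329)*(1/154 + K) = -3 + 511*(1/154 + K) = -3 + (73/22 + 511*K) = 7/22 + 511*K)
-208021 + z(d(-17), -347) = -208021 + (7/22 + 511*(-347)) = -208021 + (7/22 - 177317) = -208021 - 3900967/22 = -8477429/22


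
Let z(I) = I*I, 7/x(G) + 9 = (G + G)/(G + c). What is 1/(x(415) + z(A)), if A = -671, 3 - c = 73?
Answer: 65/29265596 ≈ 2.2210e-6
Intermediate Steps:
c = -70 (c = 3 - 1*73 = 3 - 73 = -70)
x(G) = 7/(-9 + 2*G/(-70 + G)) (x(G) = 7/(-9 + (G + G)/(G - 70)) = 7/(-9 + (2*G)/(-70 + G)) = 7/(-9 + 2*G/(-70 + G)))
z(I) = I²
1/(x(415) + z(A)) = 1/((70 - 1*415)/(-90 + 415) + (-671)²) = 1/((70 - 415)/325 + 450241) = 1/((1/325)*(-345) + 450241) = 1/(-69/65 + 450241) = 1/(29265596/65) = 65/29265596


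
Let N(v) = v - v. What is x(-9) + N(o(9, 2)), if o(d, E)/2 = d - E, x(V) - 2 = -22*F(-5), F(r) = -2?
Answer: 46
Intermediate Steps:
x(V) = 46 (x(V) = 2 - 22*(-2) = 2 + 44 = 46)
o(d, E) = -2*E + 2*d (o(d, E) = 2*(d - E) = -2*E + 2*d)
N(v) = 0
x(-9) + N(o(9, 2)) = 46 + 0 = 46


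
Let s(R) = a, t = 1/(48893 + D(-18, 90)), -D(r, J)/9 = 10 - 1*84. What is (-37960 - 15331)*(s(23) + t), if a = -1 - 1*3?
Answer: 10564141385/49559 ≈ 2.1316e+5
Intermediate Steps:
D(r, J) = 666 (D(r, J) = -9*(10 - 1*84) = -9*(10 - 84) = -9*(-74) = 666)
t = 1/49559 (t = 1/(48893 + 666) = 1/49559 ≈ 2.0178e-5)
a = -4 (a = -1 - 3 = -4)
s(R) = -4
(-37960 - 15331)*(s(23) + t) = (-37960 - 15331)*(-4 + 1/49559) = -53291*(-198235/49559) = 10564141385/49559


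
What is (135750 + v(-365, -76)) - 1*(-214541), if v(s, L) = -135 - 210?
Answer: 349946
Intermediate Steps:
v(s, L) = -345
(135750 + v(-365, -76)) - 1*(-214541) = (135750 - 345) - 1*(-214541) = 135405 + 214541 = 349946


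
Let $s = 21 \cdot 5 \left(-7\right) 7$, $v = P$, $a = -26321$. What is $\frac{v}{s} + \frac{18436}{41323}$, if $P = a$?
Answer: $\frac{1182515903}{212606835} \approx 5.562$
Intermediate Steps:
$P = -26321$
$v = -26321$
$s = -5145$ ($s = 105 \left(-7\right) 7 = \left(-735\right) 7 = -5145$)
$\frac{v}{s} + \frac{18436}{41323} = - \frac{26321}{-5145} + \frac{18436}{41323} = \left(-26321\right) \left(- \frac{1}{5145}\right) + 18436 \cdot \frac{1}{41323} = \frac{26321}{5145} + \frac{18436}{41323} = \frac{1182515903}{212606835}$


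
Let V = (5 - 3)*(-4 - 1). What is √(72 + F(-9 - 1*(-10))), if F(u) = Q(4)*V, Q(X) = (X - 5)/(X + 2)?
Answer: √663/3 ≈ 8.5829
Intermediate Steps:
Q(X) = (-5 + X)/(2 + X)
V = -10 (V = 2*(-5) = -10)
F(u) = 5/3 (F(u) = ((-5 + 4)/(2 + 4))*(-10) = (-1/6)*(-10) = ((⅙)*(-1))*(-10) = -⅙*(-10) = 5/3)
√(72 + F(-9 - 1*(-10))) = √(72 + 5/3) = √(221/3) = √663/3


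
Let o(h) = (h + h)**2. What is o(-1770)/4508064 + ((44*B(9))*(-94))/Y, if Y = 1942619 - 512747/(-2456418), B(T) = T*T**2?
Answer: 183406825237155473/149388625282354634 ≈ 1.2277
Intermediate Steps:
B(T) = T**3
o(h) = 4*h**2 (o(h) = (2*h)**2 = 4*h**2)
Y = 4771884791489/2456418 (Y = 1942619 - 512747*(-1/2456418) = 1942619 + 512747/2456418 = 4771884791489/2456418 ≈ 1.9426e+6)
o(-1770)/4508064 + ((44*B(9))*(-94))/Y = (4*(-1770)**2)/4508064 + ((44*9**3)*(-94))/(4771884791489/2456418) = (4*3132900)*(1/4508064) + ((44*729)*(-94))*(2456418/4771884791489) = 12531600*(1/4508064) + (32076*(-94))*(2456418/4771884791489) = 87025/31306 - 3015144*2456418/4771884791489 = 87025/31306 - 7406453994192/4771884791489 = 183406825237155473/149388625282354634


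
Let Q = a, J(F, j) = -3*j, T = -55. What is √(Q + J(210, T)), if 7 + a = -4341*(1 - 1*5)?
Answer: √17522 ≈ 132.37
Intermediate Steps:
a = 17357 (a = -7 - 4341*(1 - 1*5) = -7 - 4341*(1 - 5) = -7 - 4341*(-4) = -7 + 17364 = 17357)
Q = 17357
√(Q + J(210, T)) = √(17357 - 3*(-55)) = √(17357 + 165) = √17522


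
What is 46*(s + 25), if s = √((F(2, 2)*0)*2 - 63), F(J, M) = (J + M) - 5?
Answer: 1150 + 138*I*√7 ≈ 1150.0 + 365.11*I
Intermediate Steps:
F(J, M) = -5 + J + M
s = 3*I*√7 (s = √(((-5 + 2 + 2)*0)*2 - 63) = √(-1*0*2 - 63) = √(0*2 - 63) = √(0 - 63) = √(-63) = 3*I*√7 ≈ 7.9373*I)
46*(s + 25) = 46*(3*I*√7 + 25) = 46*(25 + 3*I*√7) = 1150 + 138*I*√7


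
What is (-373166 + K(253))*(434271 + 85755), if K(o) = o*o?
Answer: -160769678082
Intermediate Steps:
K(o) = o²
(-373166 + K(253))*(434271 + 85755) = (-373166 + 253²)*(434271 + 85755) = (-373166 + 64009)*520026 = -309157*520026 = -160769678082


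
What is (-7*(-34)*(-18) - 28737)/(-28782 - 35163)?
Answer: 3669/7105 ≈ 0.51640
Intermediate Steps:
(-7*(-34)*(-18) - 28737)/(-28782 - 35163) = (238*(-18) - 28737)/(-63945) = (-4284 - 28737)*(-1/63945) = -33021*(-1/63945) = 3669/7105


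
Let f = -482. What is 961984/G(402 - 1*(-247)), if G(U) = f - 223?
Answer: -961984/705 ≈ -1364.5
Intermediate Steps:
G(U) = -705 (G(U) = -482 - 223 = -705)
961984/G(402 - 1*(-247)) = 961984/(-705) = 961984*(-1/705) = -961984/705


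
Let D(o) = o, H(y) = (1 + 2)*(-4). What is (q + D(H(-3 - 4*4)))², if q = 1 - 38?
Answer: 2401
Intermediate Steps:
H(y) = -12 (H(y) = 3*(-4) = -12)
q = -37
(q + D(H(-3 - 4*4)))² = (-37 - 12)² = (-49)² = 2401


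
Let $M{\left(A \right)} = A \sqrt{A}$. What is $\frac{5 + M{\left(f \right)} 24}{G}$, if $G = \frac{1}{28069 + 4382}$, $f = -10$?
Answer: $162255 - 7788240 i \sqrt{10} \approx 1.6226 \cdot 10^{5} - 2.4629 \cdot 10^{7} i$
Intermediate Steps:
$M{\left(A \right)} = A^{\frac{3}{2}}$
$G = \frac{1}{32451} \approx 3.0816 \cdot 10^{-5}$
$\frac{5 + M{\left(f \right)} 24}{G} = \left(5 + \left(-10\right)^{\frac{3}{2}} \cdot 24\right) \frac{1}{\frac{1}{32451}} = \left(5 + - 10 i \sqrt{10} \cdot 24\right) 32451 = \left(5 - 240 i \sqrt{10}\right) 32451 = 162255 - 7788240 i \sqrt{10}$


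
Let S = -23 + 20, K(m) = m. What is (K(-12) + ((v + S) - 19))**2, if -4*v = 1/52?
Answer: 50027329/43264 ≈ 1156.3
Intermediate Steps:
v = -1/208 (v = -1/4/52 = -1/4*1/52 = -1/208 ≈ -0.0048077)
S = -3
(K(-12) + ((v + S) - 19))**2 = (-12 + ((-1/208 - 3) - 19))**2 = (-12 + (-625/208 - 19))**2 = (-12 - 4577/208)**2 = (-7073/208)**2 = 50027329/43264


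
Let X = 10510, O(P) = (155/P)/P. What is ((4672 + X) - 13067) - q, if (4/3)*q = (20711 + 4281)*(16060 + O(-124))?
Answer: -18663656265/62 ≈ -3.0103e+8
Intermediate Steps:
O(P) = 155/P²
q = 18663787395/62 (q = 3*((20711 + 4281)*(16060 + 155/(-124)²))/4 = 3*(24992*(16060 + 155*(1/15376)))/4 = 3*(24992*(16060 + 5/496))/4 = 3*(24992*(7965765/496))/4 = (¾)*(12442524930/31) = 18663787395/62 ≈ 3.0103e+8)
((4672 + X) - 13067) - q = ((4672 + 10510) - 13067) - 1*18663787395/62 = (15182 - 13067) - 18663787395/62 = 2115 - 18663787395/62 = -18663656265/62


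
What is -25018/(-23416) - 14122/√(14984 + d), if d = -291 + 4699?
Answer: 12509/11708 - 7061*√303/1212 ≈ -100.34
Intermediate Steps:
d = 4408
-25018/(-23416) - 14122/√(14984 + d) = -25018/(-23416) - 14122/√(14984 + 4408) = -25018*(-1/23416) - 14122*√303/2424 = 12509/11708 - 14122*√303/2424 = 12509/11708 - 7061*√303/1212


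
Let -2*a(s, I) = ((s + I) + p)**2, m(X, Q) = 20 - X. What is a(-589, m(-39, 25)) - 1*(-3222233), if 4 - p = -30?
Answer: 3099225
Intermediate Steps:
p = 34 (p = 4 - 1*(-30) = 4 + 30 = 34)
a(s, I) = -(34 + I + s)**2/2 (a(s, I) = -((s + I) + 34)**2/2 = -((I + s) + 34)**2/2 = -(34 + I + s)**2/2)
a(-589, m(-39, 25)) - 1*(-3222233) = -(34 + (20 - 1*(-39)) - 589)**2/2 - 1*(-3222233) = -(34 + (20 + 39) - 589)**2/2 + 3222233 = -(34 + 59 - 589)**2/2 + 3222233 = -1/2*(-496)**2 + 3222233 = -1/2*246016 + 3222233 = -123008 + 3222233 = 3099225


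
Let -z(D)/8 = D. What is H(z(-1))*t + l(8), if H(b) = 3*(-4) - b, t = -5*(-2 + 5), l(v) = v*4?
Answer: 332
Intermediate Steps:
l(v) = 4*v
z(D) = -8*D
t = -15 (t = -5*3 = -15)
H(b) = -12 - b
H(z(-1))*t + l(8) = (-12 - (-8)*(-1))*(-15) + 4*8 = (-12 - 1*8)*(-15) + 32 = (-12 - 8)*(-15) + 32 = -20*(-15) + 32 = 300 + 32 = 332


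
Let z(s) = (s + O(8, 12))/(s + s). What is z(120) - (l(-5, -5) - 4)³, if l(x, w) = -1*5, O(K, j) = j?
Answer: 14591/20 ≈ 729.55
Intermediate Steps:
z(s) = (12 + s)/(2*s) (z(s) = (s + 12)/(s + s) = (12 + s)/((2*s)) = (12 + s)*(1/(2*s)) = (12 + s)/(2*s))
l(x, w) = -5
z(120) - (l(-5, -5) - 4)³ = (½)*(12 + 120)/120 - (-5 - 4)³ = (½)*(1/120)*132 - 1*(-9)³ = 11/20 - 1*(-729) = 11/20 + 729 = 14591/20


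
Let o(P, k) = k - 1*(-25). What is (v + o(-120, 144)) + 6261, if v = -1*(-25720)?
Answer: 32150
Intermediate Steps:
o(P, k) = 25 + k (o(P, k) = k + 25 = 25 + k)
v = 25720
(v + o(-120, 144)) + 6261 = (25720 + (25 + 144)) + 6261 = (25720 + 169) + 6261 = 25889 + 6261 = 32150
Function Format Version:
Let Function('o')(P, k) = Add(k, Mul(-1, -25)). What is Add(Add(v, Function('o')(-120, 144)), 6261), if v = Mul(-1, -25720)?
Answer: 32150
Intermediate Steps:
Function('o')(P, k) = Add(25, k) (Function('o')(P, k) = Add(k, 25) = Add(25, k))
v = 25720
Add(Add(v, Function('o')(-120, 144)), 6261) = Add(Add(25720, Add(25, 144)), 6261) = Add(Add(25720, 169), 6261) = Add(25889, 6261) = 32150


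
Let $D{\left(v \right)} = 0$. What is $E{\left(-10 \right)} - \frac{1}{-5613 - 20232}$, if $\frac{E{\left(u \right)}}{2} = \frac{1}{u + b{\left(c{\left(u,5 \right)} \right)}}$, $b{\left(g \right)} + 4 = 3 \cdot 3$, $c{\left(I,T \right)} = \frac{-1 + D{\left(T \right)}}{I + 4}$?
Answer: $- \frac{10337}{25845} \approx -0.39996$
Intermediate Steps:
$c{\left(I,T \right)} = - \frac{1}{4 + I}$ ($c{\left(I,T \right)} = \frac{-1 + 0}{I + 4} = - \frac{1}{4 + I}$)
$b{\left(g \right)} = 5$ ($b{\left(g \right)} = -4 + 3 \cdot 3 = -4 + 9 = 5$)
$E{\left(u \right)} = \frac{2}{5 + u}$ ($E{\left(u \right)} = \frac{2}{u + 5} = \frac{2}{5 + u}$)
$E{\left(-10 \right)} - \frac{1}{-5613 - 20232} = \frac{2}{5 - 10} - \frac{1}{-5613 - 20232} = \frac{2}{-5} - \frac{1}{-25845} = 2 \left(- \frac{1}{5}\right) - - \frac{1}{25845} = - \frac{2}{5} + \frac{1}{25845} = - \frac{10337}{25845}$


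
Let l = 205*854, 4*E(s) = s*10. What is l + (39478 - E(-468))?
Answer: 215718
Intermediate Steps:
E(s) = 5*s/2 (E(s) = (s*10)/4 = (10*s)/4 = 5*s/2)
l = 175070
l + (39478 - E(-468)) = 175070 + (39478 - 5*(-468)/2) = 175070 + (39478 - 1*(-1170)) = 175070 + (39478 + 1170) = 175070 + 40648 = 215718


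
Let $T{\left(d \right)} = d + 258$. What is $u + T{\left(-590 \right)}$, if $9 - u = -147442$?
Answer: $147119$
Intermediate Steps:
$u = 147451$ ($u = 9 - -147442 = 9 + 147442 = 147451$)
$T{\left(d \right)} = 258 + d$
$u + T{\left(-590 \right)} = 147451 + \left(258 - 590\right) = 147451 - 332 = 147119$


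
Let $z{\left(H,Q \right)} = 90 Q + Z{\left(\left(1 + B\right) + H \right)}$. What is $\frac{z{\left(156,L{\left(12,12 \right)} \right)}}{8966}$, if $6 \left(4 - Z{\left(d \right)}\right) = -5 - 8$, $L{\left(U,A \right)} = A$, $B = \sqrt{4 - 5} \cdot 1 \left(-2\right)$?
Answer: $\frac{6517}{53796} \approx 0.12114$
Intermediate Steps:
$B = - 2 i$ ($B = \sqrt{-1} \cdot 1 \left(-2\right) = i 1 \left(-2\right) = i \left(-2\right) = - 2 i \approx - 2.0 i$)
$Z{\left(d \right)} = \frac{37}{6}$ ($Z{\left(d \right)} = 4 - \frac{-5 - 8}{6} = 4 - - \frac{13}{6} = 4 + \frac{13}{6} = \frac{37}{6}$)
$z{\left(H,Q \right)} = \frac{37}{6} + 90 Q$ ($z{\left(H,Q \right)} = 90 Q + \frac{37}{6} = \frac{37}{6} + 90 Q$)
$\frac{z{\left(156,L{\left(12,12 \right)} \right)}}{8966} = \frac{\frac{37}{6} + 90 \cdot 12}{8966} = \left(\frac{37}{6} + 1080\right) \frac{1}{8966} = \frac{6517}{6} \cdot \frac{1}{8966} = \frac{6517}{53796}$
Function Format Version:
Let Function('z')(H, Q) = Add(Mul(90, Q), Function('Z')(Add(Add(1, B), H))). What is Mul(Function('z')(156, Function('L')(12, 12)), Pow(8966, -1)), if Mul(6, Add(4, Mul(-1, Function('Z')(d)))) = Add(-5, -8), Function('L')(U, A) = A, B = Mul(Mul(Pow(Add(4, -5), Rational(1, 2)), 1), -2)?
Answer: Rational(6517, 53796) ≈ 0.12114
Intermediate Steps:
B = Mul(-2, I) (B = Mul(Mul(Pow(-1, Rational(1, 2)), 1), -2) = Mul(Mul(I, 1), -2) = Mul(I, -2) = Mul(-2, I) ≈ Mul(-2.0000, I))
Function('Z')(d) = Rational(37, 6) (Function('Z')(d) = Add(4, Mul(Rational(-1, 6), Add(-5, -8))) = Add(4, Mul(Rational(-1, 6), -13)) = Add(4, Rational(13, 6)) = Rational(37, 6))
Function('z')(H, Q) = Add(Rational(37, 6), Mul(90, Q)) (Function('z')(H, Q) = Add(Mul(90, Q), Rational(37, 6)) = Add(Rational(37, 6), Mul(90, Q)))
Mul(Function('z')(156, Function('L')(12, 12)), Pow(8966, -1)) = Mul(Add(Rational(37, 6), Mul(90, 12)), Pow(8966, -1)) = Mul(Add(Rational(37, 6), 1080), Rational(1, 8966)) = Mul(Rational(6517, 6), Rational(1, 8966)) = Rational(6517, 53796)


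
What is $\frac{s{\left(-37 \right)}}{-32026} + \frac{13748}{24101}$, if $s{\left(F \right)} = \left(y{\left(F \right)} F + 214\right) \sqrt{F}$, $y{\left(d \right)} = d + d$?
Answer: $\frac{1964}{3443} - \frac{1476 i \sqrt{37}}{16013} \approx 0.57043 - 0.56068 i$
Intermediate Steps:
$y{\left(d \right)} = 2 d$
$s{\left(F \right)} = \sqrt{F} \left(214 + 2 F^{2}\right)$ ($s{\left(F \right)} = \left(2 F F + 214\right) \sqrt{F} = \left(2 F^{2} + 214\right) \sqrt{F} = \left(214 + 2 F^{2}\right) \sqrt{F} = \sqrt{F} \left(214 + 2 F^{2}\right)$)
$\frac{s{\left(-37 \right)}}{-32026} + \frac{13748}{24101} = \frac{2 \sqrt{-37} \left(107 + \left(-37\right)^{2}\right)}{-32026} + \frac{13748}{24101} = 2 i \sqrt{37} \left(107 + 1369\right) \left(- \frac{1}{32026}\right) + 13748 \cdot \frac{1}{24101} = 2 i \sqrt{37} \cdot 1476 \left(- \frac{1}{32026}\right) + \frac{1964}{3443} = 2952 i \sqrt{37} \left(- \frac{1}{32026}\right) + \frac{1964}{3443} = - \frac{1476 i \sqrt{37}}{16013} + \frac{1964}{3443} = \frac{1964}{3443} - \frac{1476 i \sqrt{37}}{16013}$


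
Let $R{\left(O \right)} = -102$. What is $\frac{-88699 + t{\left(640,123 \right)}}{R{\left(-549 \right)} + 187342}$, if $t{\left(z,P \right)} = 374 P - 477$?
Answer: $- \frac{21587}{93620} \approx -0.23058$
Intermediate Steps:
$t{\left(z,P \right)} = -477 + 374 P$
$\frac{-88699 + t{\left(640,123 \right)}}{R{\left(-549 \right)} + 187342} = \frac{-88699 + \left(-477 + 374 \cdot 123\right)}{-102 + 187342} = \frac{-88699 + \left(-477 + 46002\right)}{187240} = \left(-88699 + 45525\right) \frac{1}{187240} = \left(-43174\right) \frac{1}{187240} = - \frac{21587}{93620}$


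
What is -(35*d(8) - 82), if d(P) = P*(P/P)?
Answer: -198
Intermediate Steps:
d(P) = P (d(P) = P*1 = P)
-(35*d(8) - 82) = -(35*8 - 82) = -(280 - 82) = -1*198 = -198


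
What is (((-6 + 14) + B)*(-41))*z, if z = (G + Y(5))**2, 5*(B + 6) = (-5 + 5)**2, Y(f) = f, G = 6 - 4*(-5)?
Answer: -78802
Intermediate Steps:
G = 26 (G = 6 + 20 = 26)
B = -6 (B = -6 + (-5 + 5)**2/5 = -6 + (1/5)*0**2 = -6 + (1/5)*0 = -6 + 0 = -6)
z = 961 (z = (26 + 5)**2 = 31**2 = 961)
(((-6 + 14) + B)*(-41))*z = (((-6 + 14) - 6)*(-41))*961 = ((8 - 6)*(-41))*961 = (2*(-41))*961 = -82*961 = -78802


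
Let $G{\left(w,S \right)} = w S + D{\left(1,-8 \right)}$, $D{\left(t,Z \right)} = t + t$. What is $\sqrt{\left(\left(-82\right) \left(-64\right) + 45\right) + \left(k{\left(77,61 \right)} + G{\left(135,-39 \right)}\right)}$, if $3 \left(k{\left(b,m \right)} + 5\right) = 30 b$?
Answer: $\sqrt{795} \approx 28.196$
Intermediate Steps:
$D{\left(t,Z \right)} = 2 t$
$k{\left(b,m \right)} = -5 + 10 b$ ($k{\left(b,m \right)} = -5 + \frac{30 b}{3} = -5 + 10 b$)
$G{\left(w,S \right)} = 2 + S w$ ($G{\left(w,S \right)} = w S + 2 \cdot 1 = S w + 2 = 2 + S w$)
$\sqrt{\left(\left(-82\right) \left(-64\right) + 45\right) + \left(k{\left(77,61 \right)} + G{\left(135,-39 \right)}\right)} = \sqrt{\left(\left(-82\right) \left(-64\right) + 45\right) + \left(\left(-5 + 10 \cdot 77\right) + \left(2 - 5265\right)\right)} = \sqrt{\left(5248 + 45\right) + \left(\left(-5 + 770\right) + \left(2 - 5265\right)\right)} = \sqrt{5293 + \left(765 - 5263\right)} = \sqrt{5293 - 4498} = \sqrt{795}$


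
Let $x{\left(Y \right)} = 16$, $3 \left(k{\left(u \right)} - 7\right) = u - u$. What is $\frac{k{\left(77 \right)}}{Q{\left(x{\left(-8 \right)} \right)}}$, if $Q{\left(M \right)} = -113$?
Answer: $- \frac{7}{113} \approx -0.061947$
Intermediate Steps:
$k{\left(u \right)} = 7$ ($k{\left(u \right)} = 7 + \frac{u - u}{3} = 7 + \frac{1}{3} \cdot 0 = 7 + 0 = 7$)
$\frac{k{\left(77 \right)}}{Q{\left(x{\left(-8 \right)} \right)}} = \frac{7}{-113} = 7 \left(- \frac{1}{113}\right) = - \frac{7}{113}$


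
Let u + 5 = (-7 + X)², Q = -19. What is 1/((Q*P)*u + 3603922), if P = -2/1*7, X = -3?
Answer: 1/3629192 ≈ 2.7554e-7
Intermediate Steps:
u = 95 (u = -5 + (-7 - 3)² = -5 + (-10)² = -5 + 100 = 95)
P = -14 (P = -2*1*7 = -2*7 = -14)
1/((Q*P)*u + 3603922) = 1/(-19*(-14)*95 + 3603922) = 1/(266*95 + 3603922) = 1/(25270 + 3603922) = 1/3629192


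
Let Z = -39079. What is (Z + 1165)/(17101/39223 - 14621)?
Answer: 743550411/286731191 ≈ 2.5932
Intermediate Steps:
(Z + 1165)/(17101/39223 - 14621) = (-39079 + 1165)/(17101/39223 - 14621) = -37914/(17101*(1/39223) - 14621) = -37914/(17101/39223 - 14621) = -37914/(-573462382/39223) = -37914*(-39223/573462382) = 743550411/286731191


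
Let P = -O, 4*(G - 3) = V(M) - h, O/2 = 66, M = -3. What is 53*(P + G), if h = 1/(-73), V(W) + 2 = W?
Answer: -503924/73 ≈ -6903.1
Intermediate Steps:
V(W) = -2 + W
h = -1/73 ≈ -0.013699
O = 132 (O = 2*66 = 132)
G = 128/73 (G = 3 + ((-2 - 3) - 1*(-1/73))/4 = 3 + (-5 + 1/73)/4 = 3 + (¼)*(-364/73) = 3 - 91/73 = 128/73 ≈ 1.7534)
P = -132 (P = -1*132 = -132)
53*(P + G) = 53*(-132 + 128/73) = 53*(-9508/73) = -503924/73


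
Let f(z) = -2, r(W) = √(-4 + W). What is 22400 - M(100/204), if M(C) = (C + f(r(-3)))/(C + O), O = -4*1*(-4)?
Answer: 18838477/841 ≈ 22400.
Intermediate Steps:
O = 16 (O = -4*(-4) = 16)
M(C) = (-2 + C)/(16 + C) (M(C) = (C - 2)/(C + 16) = (-2 + C)/(16 + C))
22400 - M(100/204) = 22400 - (-2 + 100/204)/(16 + 100/204) = 22400 - (-2 + 100*(1/204))/(16 + 100*(1/204)) = 22400 - (-2 + 25/51)/(16 + 25/51) = 22400 - (-77)/(841/51*51) = 22400 - 51*(-77)/(841*51) = 22400 - 1*(-77/841) = 22400 + 77/841 = 18838477/841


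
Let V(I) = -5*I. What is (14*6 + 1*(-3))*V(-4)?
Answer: 1620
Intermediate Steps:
(14*6 + 1*(-3))*V(-4) = (14*6 + 1*(-3))*(-5*(-4)) = (84 - 3)*20 = 81*20 = 1620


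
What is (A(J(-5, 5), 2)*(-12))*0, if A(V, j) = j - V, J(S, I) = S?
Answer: 0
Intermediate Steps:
(A(J(-5, 5), 2)*(-12))*0 = ((2 - 1*(-5))*(-12))*0 = ((2 + 5)*(-12))*0 = (7*(-12))*0 = -84*0 = 0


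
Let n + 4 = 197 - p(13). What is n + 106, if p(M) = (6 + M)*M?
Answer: 52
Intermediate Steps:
p(M) = M*(6 + M)
n = -54 (n = -4 + (197 - 13*(6 + 13)) = -4 + (197 - 13*19) = -4 + (197 - 1*247) = -4 + (197 - 247) = -4 - 50 = -54)
n + 106 = -54 + 106 = 52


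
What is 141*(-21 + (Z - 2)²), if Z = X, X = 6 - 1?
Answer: -1692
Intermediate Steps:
X = 5
Z = 5
141*(-21 + (Z - 2)²) = 141*(-21 + (5 - 2)²) = 141*(-21 + 3²) = 141*(-21 + 9) = 141*(-12) = -1692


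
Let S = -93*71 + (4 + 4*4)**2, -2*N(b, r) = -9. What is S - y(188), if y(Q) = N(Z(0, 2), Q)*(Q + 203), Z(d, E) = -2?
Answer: -15925/2 ≈ -7962.5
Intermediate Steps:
N(b, r) = 9/2 (N(b, r) = -1/2*(-9) = 9/2)
y(Q) = 1827/2 + 9*Q/2 (y(Q) = 9*(Q + 203)/2 = 9*(203 + Q)/2 = 1827/2 + 9*Q/2)
S = -6203 (S = -6603 + (4 + 16)**2 = -6603 + 20**2 = -6603 + 400 = -6203)
S - y(188) = -6203 - (1827/2 + (9/2)*188) = -6203 - (1827/2 + 846) = -6203 - 1*3519/2 = -6203 - 3519/2 = -15925/2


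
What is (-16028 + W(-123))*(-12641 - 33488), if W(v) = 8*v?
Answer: 784746548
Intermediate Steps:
(-16028 + W(-123))*(-12641 - 33488) = (-16028 + 8*(-123))*(-12641 - 33488) = (-16028 - 984)*(-46129) = -17012*(-46129) = 784746548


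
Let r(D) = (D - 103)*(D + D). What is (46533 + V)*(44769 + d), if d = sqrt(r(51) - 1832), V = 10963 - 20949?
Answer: 1636172643 + 146188*I*sqrt(446) ≈ 1.6362e+9 + 3.0873e+6*I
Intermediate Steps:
V = -9986
r(D) = 2*D*(-103 + D) (r(D) = (-103 + D)*(2*D) = 2*D*(-103 + D))
d = 4*I*sqrt(446) (d = sqrt(2*51*(-103 + 51) - 1832) = sqrt(2*51*(-52) - 1832) = sqrt(-5304 - 1832) = sqrt(-7136) = 4*I*sqrt(446) ≈ 84.475*I)
(46533 + V)*(44769 + d) = (46533 - 9986)*(44769 + 4*I*sqrt(446)) = 36547*(44769 + 4*I*sqrt(446)) = 1636172643 + 146188*I*sqrt(446)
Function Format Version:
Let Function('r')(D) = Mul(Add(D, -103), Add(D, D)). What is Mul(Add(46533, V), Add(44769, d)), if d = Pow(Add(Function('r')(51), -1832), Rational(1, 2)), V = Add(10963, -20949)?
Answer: Add(1636172643, Mul(146188, I, Pow(446, Rational(1, 2)))) ≈ Add(1.6362e+9, Mul(3.0873e+6, I))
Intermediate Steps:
V = -9986
Function('r')(D) = Mul(2, D, Add(-103, D)) (Function('r')(D) = Mul(Add(-103, D), Mul(2, D)) = Mul(2, D, Add(-103, D)))
d = Mul(4, I, Pow(446, Rational(1, 2))) (d = Pow(Add(Mul(2, 51, Add(-103, 51)), -1832), Rational(1, 2)) = Pow(Add(Mul(2, 51, -52), -1832), Rational(1, 2)) = Pow(Add(-5304, -1832), Rational(1, 2)) = Pow(-7136, Rational(1, 2)) = Mul(4, I, Pow(446, Rational(1, 2))) ≈ Mul(84.475, I))
Mul(Add(46533, V), Add(44769, d)) = Mul(Add(46533, -9986), Add(44769, Mul(4, I, Pow(446, Rational(1, 2))))) = Mul(36547, Add(44769, Mul(4, I, Pow(446, Rational(1, 2))))) = Add(1636172643, Mul(146188, I, Pow(446, Rational(1, 2))))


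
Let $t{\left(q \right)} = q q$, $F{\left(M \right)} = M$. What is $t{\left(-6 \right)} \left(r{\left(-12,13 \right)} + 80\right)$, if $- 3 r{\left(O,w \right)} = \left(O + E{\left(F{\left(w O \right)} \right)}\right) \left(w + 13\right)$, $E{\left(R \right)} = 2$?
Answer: $6000$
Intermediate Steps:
$r{\left(O,w \right)} = - \frac{\left(2 + O\right) \left(13 + w\right)}{3}$ ($r{\left(O,w \right)} = - \frac{\left(O + 2\right) \left(w + 13\right)}{3} = - \frac{\left(2 + O\right) \left(13 + w\right)}{3}$)
$t{\left(q \right)} = q^{2}$
$t{\left(-6 \right)} \left(r{\left(-12,13 \right)} + 80\right) = \left(-6\right)^{2} \left(\left(- \frac{26}{3} - -52 - \frac{26}{3} - \left(-4\right) 13\right) + 80\right) = 36 \left(\left(- \frac{26}{3} + 52 - \frac{26}{3} + 52\right) + 80\right) = 36 \left(\frac{260}{3} + 80\right) = 36 \cdot \frac{500}{3} = 6000$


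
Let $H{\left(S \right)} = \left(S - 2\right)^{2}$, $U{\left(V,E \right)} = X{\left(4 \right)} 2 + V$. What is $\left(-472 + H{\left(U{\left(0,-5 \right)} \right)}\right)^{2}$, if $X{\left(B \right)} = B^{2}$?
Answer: $183184$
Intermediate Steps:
$U{\left(V,E \right)} = 32 + V$ ($U{\left(V,E \right)} = 4^{2} \cdot 2 + V = 16 \cdot 2 + V = 32 + V$)
$H{\left(S \right)} = \left(-2 + S\right)^{2}$
$\left(-472 + H{\left(U{\left(0,-5 \right)} \right)}\right)^{2} = \left(-472 + \left(-2 + \left(32 + 0\right)\right)^{2}\right)^{2} = \left(-472 + \left(-2 + 32\right)^{2}\right)^{2} = \left(-472 + 30^{2}\right)^{2} = \left(-472 + 900\right)^{2} = 428^{2} = 183184$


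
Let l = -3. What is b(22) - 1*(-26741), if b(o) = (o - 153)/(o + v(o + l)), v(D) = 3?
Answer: 668394/25 ≈ 26736.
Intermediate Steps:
b(o) = (-153 + o)/(3 + o) (b(o) = (o - 153)/(o + 3) = (-153 + o)/(3 + o))
b(22) - 1*(-26741) = (-153 + 22)/(3 + 22) - 1*(-26741) = -131/25 + 26741 = 668394/25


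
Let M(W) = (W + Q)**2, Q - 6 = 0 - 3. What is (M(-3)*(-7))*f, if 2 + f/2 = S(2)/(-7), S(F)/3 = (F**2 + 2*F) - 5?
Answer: 0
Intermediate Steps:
S(F) = -15 + 3*F**2 + 6*F (S(F) = 3*((F**2 + 2*F) - 5) = 3*(-5 + F**2 + 2*F) = -15 + 3*F**2 + 6*F)
f = -46/7 (f = -4 + 2*((-15 + 3*2**2 + 6*2)/(-7)) = -4 + 2*((-15 + 3*4 + 12)*(-1/7)) = -4 + 2*((-15 + 12 + 12)*(-1/7)) = -4 + 2*(9*(-1/7)) = -4 + 2*(-9/7) = -4 - 18/7 = -46/7 ≈ -6.5714)
Q = 3 (Q = 6 + (0 - 3) = 6 - 3 = 3)
M(W) = (3 + W)**2 (M(W) = (W + 3)**2 = (3 + W)**2)
(M(-3)*(-7))*f = ((3 - 3)**2*(-7))*(-46/7) = (0**2*(-7))*(-46/7) = (0*(-7))*(-46/7) = 0*(-46/7) = 0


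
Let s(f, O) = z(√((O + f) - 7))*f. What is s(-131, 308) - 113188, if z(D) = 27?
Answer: -116725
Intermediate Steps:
s(f, O) = 27*f
s(-131, 308) - 113188 = 27*(-131) - 113188 = -3537 - 113188 = -116725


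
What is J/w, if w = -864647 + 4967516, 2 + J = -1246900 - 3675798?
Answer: -1640900/1367623 ≈ -1.1998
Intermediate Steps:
J = -4922700 (J = -2 + (-1246900 - 3675798) = -2 - 4922698 = -4922700)
w = 4102869
J/w = -4922700/4102869 = -4922700*1/4102869 = -1640900/1367623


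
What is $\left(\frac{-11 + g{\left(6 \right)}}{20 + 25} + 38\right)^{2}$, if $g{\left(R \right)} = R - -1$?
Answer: $\frac{2910436}{2025} \approx 1437.3$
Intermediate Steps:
$g{\left(R \right)} = 1 + R$ ($g{\left(R \right)} = R + 1 = 1 + R$)
$\left(\frac{-11 + g{\left(6 \right)}}{20 + 25} + 38\right)^{2} = \left(\frac{-11 + \left(1 + 6\right)}{20 + 25} + 38\right)^{2} = \left(\frac{-11 + 7}{45} + 38\right)^{2} = \left(\left(-4\right) \frac{1}{45} + 38\right)^{2} = \left(- \frac{4}{45} + 38\right)^{2} = \left(\frac{1706}{45}\right)^{2} = \frac{2910436}{2025}$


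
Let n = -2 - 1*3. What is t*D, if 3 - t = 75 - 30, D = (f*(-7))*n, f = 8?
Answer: -11760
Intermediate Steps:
n = -5 (n = -2 - 3 = -5)
D = 280 (D = (8*(-7))*(-5) = -56*(-5) = 280)
t = -42 (t = 3 - (75 - 30) = 3 - 1*45 = 3 - 45 = -42)
t*D = -42*280 = -11760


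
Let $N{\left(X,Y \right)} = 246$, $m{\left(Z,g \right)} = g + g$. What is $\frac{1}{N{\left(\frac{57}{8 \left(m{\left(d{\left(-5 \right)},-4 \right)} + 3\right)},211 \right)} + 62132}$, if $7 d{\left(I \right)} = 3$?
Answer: $\frac{1}{62378} \approx 1.6031 \cdot 10^{-5}$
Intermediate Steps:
$d{\left(I \right)} = \frac{3}{7}$ ($d{\left(I \right)} = \frac{1}{7} \cdot 3 = \frac{3}{7}$)
$m{\left(Z,g \right)} = 2 g$
$\frac{1}{N{\left(\frac{57}{8 \left(m{\left(d{\left(-5 \right)},-4 \right)} + 3\right)},211 \right)} + 62132} = \frac{1}{246 + 62132} = \frac{1}{62378}$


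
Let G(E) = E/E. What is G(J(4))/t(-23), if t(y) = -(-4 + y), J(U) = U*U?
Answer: 1/27 ≈ 0.037037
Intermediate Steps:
J(U) = U**2
G(E) = 1
t(y) = 4 - y
G(J(4))/t(-23) = 1/(4 - 1*(-23)) = 1/(4 + 23) = 1/27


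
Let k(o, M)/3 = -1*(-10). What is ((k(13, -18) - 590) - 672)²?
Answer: 1517824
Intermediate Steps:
k(o, M) = 30 (k(o, M) = 3*(-1*(-10)) = 3*10 = 30)
((k(13, -18) - 590) - 672)² = ((30 - 590) - 672)² = (-560 - 672)² = (-1232)² = 1517824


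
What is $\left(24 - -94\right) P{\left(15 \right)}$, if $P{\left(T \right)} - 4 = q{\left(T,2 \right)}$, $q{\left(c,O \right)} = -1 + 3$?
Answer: $708$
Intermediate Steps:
$q{\left(c,O \right)} = 2$
$P{\left(T \right)} = 6$ ($P{\left(T \right)} = 4 + 2 = 6$)
$\left(24 - -94\right) P{\left(15 \right)} = \left(24 - -94\right) 6 = \left(24 + 94\right) 6 = 118 \cdot 6 = 708$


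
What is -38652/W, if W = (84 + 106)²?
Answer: -9663/9025 ≈ -1.0707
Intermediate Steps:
W = 36100 (W = 190² = 36100)
-38652/W = -38652/36100 = -38652*1/36100 = -9663/9025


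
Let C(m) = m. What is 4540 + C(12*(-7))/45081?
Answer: 68222552/15027 ≈ 4540.0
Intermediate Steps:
4540 + C(12*(-7))/45081 = 4540 + (12*(-7))/45081 = 4540 - 84*1/45081 = 4540 - 28/15027 = 68222552/15027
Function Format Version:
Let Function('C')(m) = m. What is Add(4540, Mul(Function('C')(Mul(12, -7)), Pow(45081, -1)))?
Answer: Rational(68222552, 15027) ≈ 4540.0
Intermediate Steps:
Add(4540, Mul(Function('C')(Mul(12, -7)), Pow(45081, -1))) = Add(4540, Mul(Mul(12, -7), Pow(45081, -1))) = Add(4540, Mul(-84, Rational(1, 45081))) = Add(4540, Rational(-28, 15027)) = Rational(68222552, 15027)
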